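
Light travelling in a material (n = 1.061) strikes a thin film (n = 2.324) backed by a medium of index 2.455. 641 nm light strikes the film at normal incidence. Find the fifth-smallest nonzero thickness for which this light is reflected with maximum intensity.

690 nm

Top surface (1.061 → 2.324): reflection off a higher-index medium gives a half-wave phase shift.
Bottom surface (2.324 → 2.455): reflection off a higher-index medium gives a half-wave phase shift.
Zero or two π shifts → no net half-wave offset.
For strong reflection here: 2 n t = m λ.
The fifth-smallest nonzero thickness corresponds to m = 5: t = m λ / (2 n) = 5.00 × 641 / (2 × 2.324) = 690 nm.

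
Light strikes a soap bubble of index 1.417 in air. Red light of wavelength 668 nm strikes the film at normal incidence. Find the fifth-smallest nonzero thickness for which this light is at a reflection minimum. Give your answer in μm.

Ray reflecting at the top interface goes from n = 1.0 toward n = 1.417: a half-wave phase shift.
Ray reflecting at the bottom interface goes from n = 1.417 toward n = 1.0: no phase shift.
Exactly one π shift → a net half-wave offset.
With one net inversion, destructive interference in reflection requires 2 n t = m λ.
The fifth-smallest nonzero thickness corresponds to m = 5: t = m λ / (2 n) = 5.00 × 668 / (2 × 1.417) = 1179 nm.

1.18 μm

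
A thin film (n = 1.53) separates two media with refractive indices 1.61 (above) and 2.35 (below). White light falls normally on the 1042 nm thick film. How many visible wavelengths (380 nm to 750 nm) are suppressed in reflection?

At the upper boundary (n = 1.61 to n = 1.53) the reflected ray undergoes no phase shift.
Bottom surface (1.53 → 2.35): reflection off a higher-index medium gives a half-wave phase shift.
Net: one phase inversion between the two reflected rays.
So the condition for destructive reflection is 2 n t = m λ.
λ = 2 n t / m = 3189 / m nm.
m=4: 797 nm (IR); m=5: 638 nm (visible); m=6: 531 nm (visible); m=7: 456 nm (visible); m=8: 399 nm (visible); m=9: 354 nm (UV).

4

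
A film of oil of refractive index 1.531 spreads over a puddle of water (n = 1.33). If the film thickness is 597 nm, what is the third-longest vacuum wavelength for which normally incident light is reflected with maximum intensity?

731 nm

Ray reflecting at the top interface goes from n = 1.0 toward n = 1.531: a half-wave phase shift.
Ray reflecting at the bottom interface goes from n = 1.531 toward n = 1.33: no phase shift.
The two reflections differ by half a wavelength.
So the condition for constructive reflection is 2 n t = (m + ½) λ.
λ = 2 n t / (m + ½). The third-longest wavelength is m = 2: λ = 2 × 1.531 × 597 / 2.50 = 731 nm.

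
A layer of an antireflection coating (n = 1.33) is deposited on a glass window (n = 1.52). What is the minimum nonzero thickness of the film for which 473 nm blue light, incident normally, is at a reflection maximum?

178 nm

Ray reflecting at the top interface goes from n = 1.0 toward n = 1.33: a half-wave phase shift.
Ray reflecting at the bottom interface goes from n = 1.33 toward n = 1.52: a half-wave phase shift.
The two reflections carry the same phase change, so no net offset.
For maximum reflection here: 2 n t = m λ.
Minimum nonzero at m = 1: t = λ / (2 n) = 473 / (2 × 1.33) = 178 nm.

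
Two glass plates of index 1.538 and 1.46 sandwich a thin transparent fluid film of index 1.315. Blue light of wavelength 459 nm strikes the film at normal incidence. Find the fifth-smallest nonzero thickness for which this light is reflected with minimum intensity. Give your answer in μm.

Top surface (1.538 → 1.315): reflection off a lower-index medium gives no phase shift.
Bottom surface (1.315 → 1.46): reflection off a higher-index medium gives a half-wave phase shift.
Exactly one π shift → a net half-wave offset.
For minimum reflection here: 2 n t = m λ.
The fifth-smallest nonzero thickness corresponds to m = 5: t = m λ / (2 n) = 5.00 × 459 / (2 × 1.315) = 873 nm.

0.873 μm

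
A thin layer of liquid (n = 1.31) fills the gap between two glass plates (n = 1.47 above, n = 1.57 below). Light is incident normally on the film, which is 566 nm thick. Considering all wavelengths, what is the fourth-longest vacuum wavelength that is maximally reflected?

424 nm

At the upper boundary (n = 1.47 to n = 1.31) the reflected ray undergoes no phase shift.
Bottom surface (1.31 → 1.57): reflection off a higher-index medium gives a half-wave phase shift.
Exactly one π shift → a net half-wave offset.
For bright reflection here: 2 n t = (m + ½) λ.
λ = 2 n t / (m + ½). The fourth-longest wavelength is m = 3: λ = 2 × 1.31 × 566 / 3.50 = 424 nm.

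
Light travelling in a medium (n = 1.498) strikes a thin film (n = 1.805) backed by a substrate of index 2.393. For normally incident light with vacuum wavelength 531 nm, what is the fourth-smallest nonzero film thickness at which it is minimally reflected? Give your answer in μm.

0.515 μm

Top surface (1.498 → 1.805): reflection off a higher-index medium gives a half-wave phase shift.
At the lower boundary (n = 1.805 to n = 2.393) the reflected ray undergoes a half-wave phase shift.
Net: no relative phase inversion (both shifts match).
With no net inversion, destructive interference in reflection requires 2 n t = (m + ½) λ.
The fourth-smallest nonzero thickness corresponds to m = 3: t = (m + ½) λ / (2 n) = 3.50 × 531 / (2 × 1.805) = 515 nm.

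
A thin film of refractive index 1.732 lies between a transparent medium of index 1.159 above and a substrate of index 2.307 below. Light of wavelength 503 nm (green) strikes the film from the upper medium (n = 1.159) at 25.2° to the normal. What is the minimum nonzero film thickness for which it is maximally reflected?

At the upper boundary (n = 1.159 to n = 1.732) the reflected ray undergoes a half-wave phase shift.
Ray reflecting at the bottom interface goes from n = 1.732 toward n = 2.307: a half-wave phase shift.
Zero or two π shifts → no net half-wave offset.
With no net inversion, constructive interference in reflection requires 2 n t cos θ_r = m λ.
Snell's law: 1.159 sin 25.2° = 1.732 sin θ_r → sin θ_r = 0.285, cos θ_r = 0.959.
Minimum nonzero at m = 1: t = λ / (2 n cos θ_r) = 503 / (2 × 1.732 × 0.959) = 151 nm.

151 nm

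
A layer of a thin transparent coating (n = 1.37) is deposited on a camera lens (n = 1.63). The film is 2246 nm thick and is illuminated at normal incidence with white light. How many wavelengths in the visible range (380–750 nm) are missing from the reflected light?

8

Ray reflecting at the top interface goes from n = 1.0 toward n = 1.37: a half-wave phase shift.
Ray reflecting at the bottom interface goes from n = 1.37 toward n = 1.63: a half-wave phase shift.
Zero or two π shifts → no net half-wave offset.
So the condition for destructive reflection is 2 n t = (m + ½) λ.
λ = 2 n t / (m + ½) = 6154 / (m + ½) nm.
m=7: 821 nm (IR); m=8: 724 nm (visible); m=9: 648 nm (visible); m=10: 586 nm (visible); m=11: 535 nm (visible); m=12: 492 nm (visible); m=13: 456 nm (visible); m=14: 424 nm (visible); m=15: 397 nm (visible); m=16: 373 nm (UV).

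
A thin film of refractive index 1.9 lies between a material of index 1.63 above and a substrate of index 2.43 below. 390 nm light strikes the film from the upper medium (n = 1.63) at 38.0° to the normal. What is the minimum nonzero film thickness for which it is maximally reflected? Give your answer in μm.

0.121 μm

At the upper boundary (n = 1.63 to n = 1.9) the reflected ray undergoes a half-wave phase shift.
At the lower boundary (n = 1.9 to n = 2.43) the reflected ray undergoes a half-wave phase shift.
Net: no relative phase inversion (both shifts match).
For bright reflection here: 2 n t cos θ_r = m λ.
Snell's law: 1.63 sin 38.0° = 1.9 sin θ_r → sin θ_r = 0.528, cos θ_r = 0.849.
Minimum nonzero at m = 1: t = λ / (2 n cos θ_r) = 390 / (2 × 1.9 × 0.849) = 121 nm.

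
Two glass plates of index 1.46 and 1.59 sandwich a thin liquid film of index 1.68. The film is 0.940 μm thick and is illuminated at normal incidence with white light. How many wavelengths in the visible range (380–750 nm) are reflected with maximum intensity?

4

Ray reflecting at the top interface goes from n = 1.46 toward n = 1.68: a half-wave phase shift.
Ray reflecting at the bottom interface goes from n = 1.68 toward n = 1.59: no phase shift.
Exactly one π shift → a net half-wave offset.
For strong reflection here: 2 n t = (m + ½) λ.
λ = 2 n t / (m + ½) = 3158 / (m + ½) nm.
m=3: 902 nm (IR); m=4: 702 nm (visible); m=5: 574 nm (visible); m=6: 486 nm (visible); m=7: 421 nm (visible); m=8: 372 nm (UV).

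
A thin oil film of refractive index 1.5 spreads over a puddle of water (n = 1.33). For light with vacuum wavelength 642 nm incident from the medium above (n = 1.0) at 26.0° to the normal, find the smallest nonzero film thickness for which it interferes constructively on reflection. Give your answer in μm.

Ray reflecting at the top interface goes from n = 1.0 toward n = 1.5: a half-wave phase shift.
Ray reflecting at the bottom interface goes from n = 1.5 toward n = 1.33: no phase shift.
Net: one phase inversion between the two reflected rays.
So the condition for constructive reflection is 2 n t cos θ_r = (m + ½) λ.
Snell's law: 1.0 sin 26.0° = 1.5 sin θ_r → sin θ_r = 0.292, cos θ_r = 0.956.
Minimum at m = 0: t = λ / (4 n cos θ_r) = 642 / (4 × 1.5 × 0.956) = 112 nm.

0.112 μm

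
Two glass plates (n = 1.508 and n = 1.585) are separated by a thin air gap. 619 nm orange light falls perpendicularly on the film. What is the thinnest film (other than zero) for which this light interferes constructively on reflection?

Top surface (1.508 → 1.0): reflection off a lower-index medium gives no phase shift.
At the lower boundary (n = 1.0 to n = 1.585) the reflected ray undergoes a half-wave phase shift.
Net: one phase inversion between the two reflected rays.
So the condition for constructive reflection is 2 n t = (m + ½) λ.
Minimum at m = 0: t = λ / (4 n) = 619 / (4 × 1.0) = 155 nm.

155 nm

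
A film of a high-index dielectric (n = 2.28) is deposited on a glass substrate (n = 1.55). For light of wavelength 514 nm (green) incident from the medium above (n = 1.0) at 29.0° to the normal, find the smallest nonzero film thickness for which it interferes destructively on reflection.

Ray reflecting at the top interface goes from n = 1.0 toward n = 2.28: a half-wave phase shift.
Ray reflecting at the bottom interface goes from n = 2.28 toward n = 1.55: no phase shift.
Net: one phase inversion between the two reflected rays.
So the condition for destructive reflection is 2 n t cos θ_r = m λ.
Snell's law: 1.0 sin 29.0° = 2.28 sin θ_r → sin θ_r = 0.213, cos θ_r = 0.977.
Minimum nonzero at m = 1: t = λ / (2 n cos θ_r) = 514 / (2 × 2.28 × 0.977) = 115 nm.

115 nm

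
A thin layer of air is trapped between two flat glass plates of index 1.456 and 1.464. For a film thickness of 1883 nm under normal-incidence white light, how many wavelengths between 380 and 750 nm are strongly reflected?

Top surface (1.456 → 1.0): reflection off a lower-index medium gives no phase shift.
Bottom surface (1.0 → 1.464): reflection off a higher-index medium gives a half-wave phase shift.
Exactly one π shift → a net half-wave offset.
With one net inversion, constructive interference in reflection requires 2 n t = (m + ½) λ.
λ = 2 n t / (m + ½) = 3766 / (m + ½) nm.
m=4: 837 nm (IR); m=5: 685 nm (visible); m=6: 579 nm (visible); m=7: 502 nm (visible); m=8: 443 nm (visible); m=9: 396 nm (visible); m=10: 359 nm (UV).

5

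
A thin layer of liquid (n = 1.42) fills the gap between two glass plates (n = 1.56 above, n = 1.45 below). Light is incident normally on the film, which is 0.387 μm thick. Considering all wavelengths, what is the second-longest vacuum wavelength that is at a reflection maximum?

Top surface (1.56 → 1.42): reflection off a lower-index medium gives no phase shift.
At the lower boundary (n = 1.42 to n = 1.45) the reflected ray undergoes a half-wave phase shift.
The two reflections differ by half a wavelength.
So the condition for constructive reflection is 2 n t = (m + ½) λ.
λ = 2 n t / (m + ½). The second-longest wavelength is m = 1: λ = 2 × 1.42 × 387 / 1.50 = 733 nm.

733 nm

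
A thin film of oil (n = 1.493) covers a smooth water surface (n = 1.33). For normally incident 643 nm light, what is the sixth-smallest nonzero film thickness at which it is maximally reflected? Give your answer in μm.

At the upper boundary (n = 1.0 to n = 1.493) the reflected ray undergoes a half-wave phase shift.
Bottom surface (1.493 → 1.33): reflection off a lower-index medium gives no phase shift.
Net: one phase inversion between the two reflected rays.
So the condition for constructive reflection is 2 n t = (m + ½) λ.
The sixth-smallest nonzero thickness corresponds to m = 5: t = (m + ½) λ / (2 n) = 5.50 × 643 / (2 × 1.493) = 1184 nm.

1.18 μm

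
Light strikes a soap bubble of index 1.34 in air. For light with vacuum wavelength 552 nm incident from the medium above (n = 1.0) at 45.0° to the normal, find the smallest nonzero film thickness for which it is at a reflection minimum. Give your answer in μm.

Top surface (1.0 → 1.34): reflection off a higher-index medium gives a half-wave phase shift.
Bottom surface (1.34 → 1.0): reflection off a lower-index medium gives no phase shift.
The two reflections differ by half a wavelength.
So the condition for destructive reflection is 2 n t cos θ_r = m λ.
Snell's law: 1.0 sin 45.0° = 1.34 sin θ_r → sin θ_r = 0.528, cos θ_r = 0.849.
Minimum nonzero at m = 1: t = λ / (2 n cos θ_r) = 552 / (2 × 1.34 × 0.849) = 242 nm.

0.242 μm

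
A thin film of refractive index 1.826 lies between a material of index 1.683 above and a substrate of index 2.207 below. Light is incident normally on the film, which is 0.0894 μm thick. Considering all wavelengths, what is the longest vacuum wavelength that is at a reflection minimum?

Top surface (1.683 → 1.826): reflection off a higher-index medium gives a half-wave phase shift.
Bottom surface (1.826 → 2.207): reflection off a higher-index medium gives a half-wave phase shift.
The two reflections carry the same phase change, so no net offset.
So the condition for destructive reflection is 2 n t = (m + ½) λ.
λ = 2 n t / (m + ½). The longest wavelength is m = 0: λ = 2 × 1.826 × 89.4 / 0.500 = 653 nm.

653 nm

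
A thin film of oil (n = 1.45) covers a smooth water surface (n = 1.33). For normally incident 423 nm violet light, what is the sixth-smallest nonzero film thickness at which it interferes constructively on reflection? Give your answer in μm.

0.802 μm

At the upper boundary (n = 1.0 to n = 1.45) the reflected ray undergoes a half-wave phase shift.
Ray reflecting at the bottom interface goes from n = 1.45 toward n = 1.33: no phase shift.
Net: one phase inversion between the two reflected rays.
So the condition for constructive reflection is 2 n t = (m + ½) λ.
The sixth-smallest nonzero thickness corresponds to m = 5: t = (m + ½) λ / (2 n) = 5.50 × 423 / (2 × 1.45) = 802 nm.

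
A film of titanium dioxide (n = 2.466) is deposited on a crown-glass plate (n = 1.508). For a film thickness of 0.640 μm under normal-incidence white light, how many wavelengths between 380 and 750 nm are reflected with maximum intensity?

Ray reflecting at the top interface goes from n = 1.0 toward n = 2.466: a half-wave phase shift.
At the lower boundary (n = 2.466 to n = 1.508) the reflected ray undergoes no phase shift.
Net: one phase inversion between the two reflected rays.
So the condition for constructive reflection is 2 n t = (m + ½) λ.
λ = 2 n t / (m + ½) = 3156 / (m + ½) nm.
m=3: 902 nm (IR); m=4: 701 nm (visible); m=5: 574 nm (visible); m=6: 486 nm (visible); m=7: 421 nm (visible); m=8: 371 nm (UV).

4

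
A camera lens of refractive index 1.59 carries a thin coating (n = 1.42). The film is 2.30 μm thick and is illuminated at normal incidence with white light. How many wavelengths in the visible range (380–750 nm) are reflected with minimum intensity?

Top surface (1.0 → 1.42): reflection off a higher-index medium gives a half-wave phase shift.
Ray reflecting at the bottom interface goes from n = 1.42 toward n = 1.59: a half-wave phase shift.
Net: no relative phase inversion (both shifts match).
So the condition for destructive reflection is 2 n t = (m + ½) λ.
λ = 2 n t / (m + ½) = 6532 / (m + ½) nm.
m=8: 768 nm (IR); m=9: 688 nm (visible); m=10: 622 nm (visible); m=11: 568 nm (visible); m=12: 523 nm (visible); m=13: 484 nm (visible); m=14: 450 nm (visible); m=15: 421 nm (visible); m=16: 396 nm (visible); m=17: 373 nm (UV).

8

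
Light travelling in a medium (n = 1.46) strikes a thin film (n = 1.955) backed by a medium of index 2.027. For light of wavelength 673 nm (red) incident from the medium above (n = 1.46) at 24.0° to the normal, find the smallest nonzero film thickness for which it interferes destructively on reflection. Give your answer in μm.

0.0903 μm

Top surface (1.46 → 1.955): reflection off a higher-index medium gives a half-wave phase shift.
At the lower boundary (n = 1.955 to n = 2.027) the reflected ray undergoes a half-wave phase shift.
Net: no relative phase inversion (both shifts match).
For weak reflection here: 2 n t cos θ_r = (m + ½) λ.
Snell's law: 1.46 sin 24.0° = 1.955 sin θ_r → sin θ_r = 0.304, cos θ_r = 0.953.
Minimum at m = 0: t = λ / (4 n cos θ_r) = 673 / (4 × 1.955 × 0.953) = 90.3 nm.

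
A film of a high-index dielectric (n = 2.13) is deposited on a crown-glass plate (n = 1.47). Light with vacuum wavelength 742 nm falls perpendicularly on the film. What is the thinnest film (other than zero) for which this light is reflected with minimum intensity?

Top surface (1.0 → 2.13): reflection off a higher-index medium gives a half-wave phase shift.
Ray reflecting at the bottom interface goes from n = 2.13 toward n = 1.47: no phase shift.
Net: one phase inversion between the two reflected rays.
So the condition for destructive reflection is 2 n t = m λ.
Minimum nonzero at m = 1: t = λ / (2 n) = 742 / (2 × 2.13) = 174 nm.

174 nm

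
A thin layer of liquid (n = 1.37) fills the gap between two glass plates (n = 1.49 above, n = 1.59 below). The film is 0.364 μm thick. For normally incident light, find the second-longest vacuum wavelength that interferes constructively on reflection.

Ray reflecting at the top interface goes from n = 1.49 toward n = 1.37: no phase shift.
Ray reflecting at the bottom interface goes from n = 1.37 toward n = 1.59: a half-wave phase shift.
Net: one phase inversion between the two reflected rays.
So the condition for constructive reflection is 2 n t = (m + ½) λ.
λ = 2 n t / (m + ½). The second-longest wavelength is m = 1: λ = 2 × 1.37 × 364 / 1.50 = 665 nm.

665 nm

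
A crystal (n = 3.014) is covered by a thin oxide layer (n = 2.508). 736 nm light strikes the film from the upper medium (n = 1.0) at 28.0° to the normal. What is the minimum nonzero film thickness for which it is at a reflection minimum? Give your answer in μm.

0.0747 μm

At the upper boundary (n = 1.0 to n = 2.508) the reflected ray undergoes a half-wave phase shift.
Bottom surface (2.508 → 3.014): reflection off a higher-index medium gives a half-wave phase shift.
The two reflections carry the same phase change, so no net offset.
With no net inversion, destructive interference in reflection requires 2 n t cos θ_r = (m + ½) λ.
Snell's law: 1.0 sin 28.0° = 2.508 sin θ_r → sin θ_r = 0.187, cos θ_r = 0.982.
Minimum at m = 0: t = λ / (4 n cos θ_r) = 736 / (4 × 2.508 × 0.982) = 74.7 nm.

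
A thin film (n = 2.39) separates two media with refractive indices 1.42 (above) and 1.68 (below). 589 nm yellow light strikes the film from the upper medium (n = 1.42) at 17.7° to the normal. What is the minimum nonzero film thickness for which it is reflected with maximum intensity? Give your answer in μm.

Top surface (1.42 → 2.39): reflection off a higher-index medium gives a half-wave phase shift.
At the lower boundary (n = 2.39 to n = 1.68) the reflected ray undergoes no phase shift.
Net: one phase inversion between the two reflected rays.
With one net inversion, constructive interference in reflection requires 2 n t cos θ_r = (m + ½) λ.
Snell's law: 1.42 sin 17.7° = 2.39 sin θ_r → sin θ_r = 0.181, cos θ_r = 0.984.
Minimum at m = 0: t = λ / (4 n cos θ_r) = 589 / (4 × 2.39 × 0.984) = 62.6 nm.

0.0626 μm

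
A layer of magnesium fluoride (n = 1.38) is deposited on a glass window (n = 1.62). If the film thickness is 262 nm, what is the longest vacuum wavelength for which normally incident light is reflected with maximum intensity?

Ray reflecting at the top interface goes from n = 1.0 toward n = 1.38: a half-wave phase shift.
Bottom surface (1.38 → 1.62): reflection off a higher-index medium gives a half-wave phase shift.
Net: no relative phase inversion (both shifts match).
For strong reflection here: 2 n t = m λ.
λ = 2 n t / m. The longest wavelength is m = 1: λ = 2 × 1.38 × 262 / 1.00 = 723 nm.

723 nm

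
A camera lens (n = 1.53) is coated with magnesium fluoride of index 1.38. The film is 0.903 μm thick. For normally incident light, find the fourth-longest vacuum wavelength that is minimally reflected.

Top surface (1.0 → 1.38): reflection off a higher-index medium gives a half-wave phase shift.
At the lower boundary (n = 1.38 to n = 1.53) the reflected ray undergoes a half-wave phase shift.
Net: no relative phase inversion (both shifts match).
With no net inversion, destructive interference in reflection requires 2 n t = (m + ½) λ.
λ = 2 n t / (m + ½). The fourth-longest wavelength is m = 3: λ = 2 × 1.38 × 903 / 3.50 = 712 nm.

712 nm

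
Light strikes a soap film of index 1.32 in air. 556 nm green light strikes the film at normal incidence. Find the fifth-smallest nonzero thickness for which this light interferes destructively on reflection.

1053 nm

Ray reflecting at the top interface goes from n = 1.0 toward n = 1.32: a half-wave phase shift.
At the lower boundary (n = 1.32 to n = 1.0) the reflected ray undergoes no phase shift.
Net: one phase inversion between the two reflected rays.
For minimum reflection here: 2 n t = m λ.
The fifth-smallest nonzero thickness corresponds to m = 5: t = m λ / (2 n) = 5.00 × 556 / (2 × 1.32) = 1053 nm.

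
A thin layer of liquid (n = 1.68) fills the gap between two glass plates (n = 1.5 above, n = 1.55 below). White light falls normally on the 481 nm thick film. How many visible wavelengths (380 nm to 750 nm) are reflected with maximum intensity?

Top surface (1.5 → 1.68): reflection off a higher-index medium gives a half-wave phase shift.
At the lower boundary (n = 1.68 to n = 1.55) the reflected ray undergoes no phase shift.
The two reflections differ by half a wavelength.
With one net inversion, constructive interference in reflection requires 2 n t = (m + ½) λ.
λ = 2 n t / (m + ½) = 1616 / (m + ½) nm.
m=1: 1077 nm (IR); m=2: 646 nm (visible); m=3: 462 nm (visible); m=4: 359 nm (UV).

2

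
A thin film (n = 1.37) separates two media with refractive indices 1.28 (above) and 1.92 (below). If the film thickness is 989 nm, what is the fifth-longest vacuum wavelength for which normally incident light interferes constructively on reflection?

542 nm

At the upper boundary (n = 1.28 to n = 1.37) the reflected ray undergoes a half-wave phase shift.
Ray reflecting at the bottom interface goes from n = 1.37 toward n = 1.92: a half-wave phase shift.
Zero or two π shifts → no net half-wave offset.
For maximum reflection here: 2 n t = m λ.
λ = 2 n t / m. The fifth-longest wavelength is m = 5: λ = 2 × 1.37 × 989 / 5.00 = 542 nm.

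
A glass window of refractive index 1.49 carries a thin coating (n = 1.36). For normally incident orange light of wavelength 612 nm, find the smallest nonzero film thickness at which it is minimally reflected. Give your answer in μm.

Top surface (1.0 → 1.36): reflection off a higher-index medium gives a half-wave phase shift.
Ray reflecting at the bottom interface goes from n = 1.36 toward n = 1.49: a half-wave phase shift.
Net: no relative phase inversion (both shifts match).
For minimum reflection here: 2 n t = (m + ½) λ.
Minimum at m = 0: t = λ / (4 n) = 612 / (4 × 1.36) = 113 nm.

0.113 μm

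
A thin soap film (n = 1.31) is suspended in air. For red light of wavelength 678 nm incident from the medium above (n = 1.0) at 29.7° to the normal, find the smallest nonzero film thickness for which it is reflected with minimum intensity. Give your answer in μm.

0.280 μm

Ray reflecting at the top interface goes from n = 1.0 toward n = 1.31: a half-wave phase shift.
Bottom surface (1.31 → 1.0): reflection off a lower-index medium gives no phase shift.
The two reflections differ by half a wavelength.
With one net inversion, destructive interference in reflection requires 2 n t cos θ_r = m λ.
Snell's law: 1.0 sin 29.7° = 1.31 sin θ_r → sin θ_r = 0.378, cos θ_r = 0.926.
Minimum nonzero at m = 1: t = λ / (2 n cos θ_r) = 678 / (2 × 1.31 × 0.926) = 280 nm.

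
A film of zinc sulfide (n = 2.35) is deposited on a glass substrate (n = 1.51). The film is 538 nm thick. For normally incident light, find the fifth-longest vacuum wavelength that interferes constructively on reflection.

Ray reflecting at the top interface goes from n = 1.0 toward n = 2.35: a half-wave phase shift.
Ray reflecting at the bottom interface goes from n = 2.35 toward n = 1.51: no phase shift.
Net: one phase inversion between the two reflected rays.
For bright reflection here: 2 n t = (m + ½) λ.
λ = 2 n t / (m + ½). The fifth-longest wavelength is m = 4: λ = 2 × 2.35 × 538 / 4.50 = 562 nm.

562 nm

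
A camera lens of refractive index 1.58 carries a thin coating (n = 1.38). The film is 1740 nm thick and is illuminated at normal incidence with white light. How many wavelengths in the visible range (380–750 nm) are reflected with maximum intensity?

6

Ray reflecting at the top interface goes from n = 1.0 toward n = 1.38: a half-wave phase shift.
Bottom surface (1.38 → 1.58): reflection off a higher-index medium gives a half-wave phase shift.
Zero or two π shifts → no net half-wave offset.
With no net inversion, constructive interference in reflection requires 2 n t = m λ.
λ = 2 n t / m = 4802 / m nm.
m=6: 800 nm (IR); m=7: 686 nm (visible); m=8: 600 nm (visible); m=9: 534 nm (visible); m=10: 480 nm (visible); m=11: 437 nm (visible); m=12: 400 nm (visible); m=13: 369 nm (UV).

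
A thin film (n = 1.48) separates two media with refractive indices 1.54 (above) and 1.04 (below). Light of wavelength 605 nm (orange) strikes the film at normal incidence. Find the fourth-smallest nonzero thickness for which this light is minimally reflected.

Ray reflecting at the top interface goes from n = 1.54 toward n = 1.48: no phase shift.
At the lower boundary (n = 1.48 to n = 1.04) the reflected ray undergoes no phase shift.
The two reflections carry the same phase change, so no net offset.
For minimum reflection here: 2 n t = (m + ½) λ.
The fourth-smallest nonzero thickness corresponds to m = 3: t = (m + ½) λ / (2 n) = 3.50 × 605 / (2 × 1.48) = 715 nm.

715 nm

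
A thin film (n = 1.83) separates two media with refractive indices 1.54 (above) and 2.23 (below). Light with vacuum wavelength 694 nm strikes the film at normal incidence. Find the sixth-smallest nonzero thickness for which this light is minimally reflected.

1043 nm

Ray reflecting at the top interface goes from n = 1.54 toward n = 1.83: a half-wave phase shift.
Bottom surface (1.83 → 2.23): reflection off a higher-index medium gives a half-wave phase shift.
Zero or two π shifts → no net half-wave offset.
For minimum reflection here: 2 n t = (m + ½) λ.
The sixth-smallest nonzero thickness corresponds to m = 5: t = (m + ½) λ / (2 n) = 5.50 × 694 / (2 × 1.83) = 1043 nm.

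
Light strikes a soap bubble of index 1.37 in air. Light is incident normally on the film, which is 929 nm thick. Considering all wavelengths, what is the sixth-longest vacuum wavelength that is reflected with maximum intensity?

Ray reflecting at the top interface goes from n = 1.0 toward n = 1.37: a half-wave phase shift.
At the lower boundary (n = 1.37 to n = 1.0) the reflected ray undergoes no phase shift.
The two reflections differ by half a wavelength.
So the condition for constructive reflection is 2 n t = (m + ½) λ.
λ = 2 n t / (m + ½). The sixth-longest wavelength is m = 5: λ = 2 × 1.37 × 929 / 5.50 = 463 nm.

463 nm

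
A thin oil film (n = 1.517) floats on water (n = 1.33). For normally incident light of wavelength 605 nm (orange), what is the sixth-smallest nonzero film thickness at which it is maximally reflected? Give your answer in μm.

1.10 μm

Ray reflecting at the top interface goes from n = 1.0 toward n = 1.517: a half-wave phase shift.
Bottom surface (1.517 → 1.33): reflection off a lower-index medium gives no phase shift.
Net: one phase inversion between the two reflected rays.
So the condition for constructive reflection is 2 n t = (m + ½) λ.
The sixth-smallest nonzero thickness corresponds to m = 5: t = (m + ½) λ / (2 n) = 5.50 × 605 / (2 × 1.517) = 1097 nm.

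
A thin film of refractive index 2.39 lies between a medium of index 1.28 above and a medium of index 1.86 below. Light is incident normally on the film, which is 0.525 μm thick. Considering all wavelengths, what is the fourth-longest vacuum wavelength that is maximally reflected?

717 nm

Top surface (1.28 → 2.39): reflection off a higher-index medium gives a half-wave phase shift.
Bottom surface (2.39 → 1.86): reflection off a lower-index medium gives no phase shift.
Net: one phase inversion between the two reflected rays.
So the condition for constructive reflection is 2 n t = (m + ½) λ.
λ = 2 n t / (m + ½). The fourth-longest wavelength is m = 3: λ = 2 × 2.39 × 525 / 3.50 = 717 nm.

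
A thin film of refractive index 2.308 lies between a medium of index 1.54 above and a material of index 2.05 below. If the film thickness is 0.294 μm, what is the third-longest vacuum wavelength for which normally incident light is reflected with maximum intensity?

At the upper boundary (n = 1.54 to n = 2.308) the reflected ray undergoes a half-wave phase shift.
At the lower boundary (n = 2.308 to n = 2.05) the reflected ray undergoes no phase shift.
Exactly one π shift → a net half-wave offset.
So the condition for constructive reflection is 2 n t = (m + ½) λ.
λ = 2 n t / (m + ½). The third-longest wavelength is m = 2: λ = 2 × 2.308 × 294 / 2.50 = 543 nm.

543 nm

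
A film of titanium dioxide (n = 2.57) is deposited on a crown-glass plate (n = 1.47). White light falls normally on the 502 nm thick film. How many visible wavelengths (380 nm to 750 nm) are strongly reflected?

4

Ray reflecting at the top interface goes from n = 1.0 toward n = 2.57: a half-wave phase shift.
Ray reflecting at the bottom interface goes from n = 2.57 toward n = 1.47: no phase shift.
The two reflections differ by half a wavelength.
With one net inversion, constructive interference in reflection requires 2 n t = (m + ½) λ.
λ = 2 n t / (m + ½) = 2580 / (m + ½) nm.
m=2: 1032 nm (IR); m=3: 737 nm (visible); m=4: 573 nm (visible); m=5: 469 nm (visible); m=6: 397 nm (visible); m=7: 344 nm (UV).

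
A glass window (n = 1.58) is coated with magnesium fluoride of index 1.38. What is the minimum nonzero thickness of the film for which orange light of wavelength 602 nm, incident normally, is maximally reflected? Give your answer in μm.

0.218 μm

At the upper boundary (n = 1.0 to n = 1.38) the reflected ray undergoes a half-wave phase shift.
At the lower boundary (n = 1.38 to n = 1.58) the reflected ray undergoes a half-wave phase shift.
Zero or two π shifts → no net half-wave offset.
For bright reflection here: 2 n t = m λ.
Minimum nonzero at m = 1: t = λ / (2 n) = 602 / (2 × 1.38) = 218 nm.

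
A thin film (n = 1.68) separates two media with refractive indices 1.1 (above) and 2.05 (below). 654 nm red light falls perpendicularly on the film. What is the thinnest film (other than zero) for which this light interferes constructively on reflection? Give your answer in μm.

At the upper boundary (n = 1.1 to n = 1.68) the reflected ray undergoes a half-wave phase shift.
At the lower boundary (n = 1.68 to n = 2.05) the reflected ray undergoes a half-wave phase shift.
Zero or two π shifts → no net half-wave offset.
For maximum reflection here: 2 n t = m λ.
Minimum nonzero at m = 1: t = λ / (2 n) = 654 / (2 × 1.68) = 195 nm.

0.195 μm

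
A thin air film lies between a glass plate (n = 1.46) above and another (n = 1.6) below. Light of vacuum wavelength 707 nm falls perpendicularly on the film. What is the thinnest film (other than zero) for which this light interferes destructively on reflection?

Ray reflecting at the top interface goes from n = 1.46 toward n = 1.0: no phase shift.
Ray reflecting at the bottom interface goes from n = 1.0 toward n = 1.6: a half-wave phase shift.
The two reflections differ by half a wavelength.
So the condition for destructive reflection is 2 n t = m λ.
Minimum nonzero at m = 1: t = λ / (2 n) = 707 / (2 × 1.0) = 354 nm.

354 nm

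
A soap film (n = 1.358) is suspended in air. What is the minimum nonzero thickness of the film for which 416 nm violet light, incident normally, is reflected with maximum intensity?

76.6 nm

At the upper boundary (n = 1.0 to n = 1.358) the reflected ray undergoes a half-wave phase shift.
Bottom surface (1.358 → 1.0): reflection off a lower-index medium gives no phase shift.
Exactly one π shift → a net half-wave offset.
For maximum reflection here: 2 n t = (m + ½) λ.
Minimum at m = 0: t = λ / (4 n) = 416 / (4 × 1.358) = 76.6 nm.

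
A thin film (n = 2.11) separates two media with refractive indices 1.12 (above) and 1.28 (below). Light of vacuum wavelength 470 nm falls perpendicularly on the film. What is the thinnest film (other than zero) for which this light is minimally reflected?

At the upper boundary (n = 1.12 to n = 2.11) the reflected ray undergoes a half-wave phase shift.
At the lower boundary (n = 2.11 to n = 1.28) the reflected ray undergoes no phase shift.
The two reflections differ by half a wavelength.
With one net inversion, destructive interference in reflection requires 2 n t = m λ.
Minimum nonzero at m = 1: t = λ / (2 n) = 470 / (2 × 2.11) = 111 nm.

111 nm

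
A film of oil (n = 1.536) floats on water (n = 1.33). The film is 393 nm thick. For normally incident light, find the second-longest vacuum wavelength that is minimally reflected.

Ray reflecting at the top interface goes from n = 1.0 toward n = 1.536: a half-wave phase shift.
Bottom surface (1.536 → 1.33): reflection off a lower-index medium gives no phase shift.
Exactly one π shift → a net half-wave offset.
For minimum reflection here: 2 n t = m λ.
λ = 2 n t / m. The second-longest wavelength is m = 2: λ = 2 × 1.536 × 393 / 2.00 = 604 nm.

604 nm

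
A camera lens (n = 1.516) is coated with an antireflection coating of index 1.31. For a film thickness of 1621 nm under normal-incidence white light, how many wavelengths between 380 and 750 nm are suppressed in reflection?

Top surface (1.0 → 1.31): reflection off a higher-index medium gives a half-wave phase shift.
Bottom surface (1.31 → 1.516): reflection off a higher-index medium gives a half-wave phase shift.
The two reflections carry the same phase change, so no net offset.
With no net inversion, destructive interference in reflection requires 2 n t = (m + ½) λ.
λ = 2 n t / (m + ½) = 4247 / (m + ½) nm.
m=5: 772 nm (IR); m=6: 653 nm (visible); m=7: 566 nm (visible); m=8: 500 nm (visible); m=9: 447 nm (visible); m=10: 404 nm (visible); m=11: 369 nm (UV).

5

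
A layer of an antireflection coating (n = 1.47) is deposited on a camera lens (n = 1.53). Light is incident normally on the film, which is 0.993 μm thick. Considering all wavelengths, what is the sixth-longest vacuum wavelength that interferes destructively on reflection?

At the upper boundary (n = 1.0 to n = 1.47) the reflected ray undergoes a half-wave phase shift.
Bottom surface (1.47 → 1.53): reflection off a higher-index medium gives a half-wave phase shift.
The two reflections carry the same phase change, so no net offset.
So the condition for destructive reflection is 2 n t = (m + ½) λ.
λ = 2 n t / (m + ½). The sixth-longest wavelength is m = 5: λ = 2 × 1.47 × 993 / 5.50 = 531 nm.

531 nm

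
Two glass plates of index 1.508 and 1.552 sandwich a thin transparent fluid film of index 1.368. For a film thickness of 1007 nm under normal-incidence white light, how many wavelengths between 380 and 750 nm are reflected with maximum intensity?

At the upper boundary (n = 1.508 to n = 1.368) the reflected ray undergoes no phase shift.
At the lower boundary (n = 1.368 to n = 1.552) the reflected ray undergoes a half-wave phase shift.
The two reflections differ by half a wavelength.
So the condition for constructive reflection is 2 n t = (m + ½) λ.
λ = 2 n t / (m + ½) = 2755 / (m + ½) nm.
m=3: 787 nm (IR); m=4: 612 nm (visible); m=5: 501 nm (visible); m=6: 424 nm (visible); m=7: 367 nm (UV).

3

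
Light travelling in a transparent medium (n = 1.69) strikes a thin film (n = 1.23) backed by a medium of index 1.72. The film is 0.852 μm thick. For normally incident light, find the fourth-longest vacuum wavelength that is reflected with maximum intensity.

599 nm

At the upper boundary (n = 1.69 to n = 1.23) the reflected ray undergoes no phase shift.
Bottom surface (1.23 → 1.72): reflection off a higher-index medium gives a half-wave phase shift.
Exactly one π shift → a net half-wave offset.
With one net inversion, constructive interference in reflection requires 2 n t = (m + ½) λ.
λ = 2 n t / (m + ½). The fourth-longest wavelength is m = 3: λ = 2 × 1.23 × 852 / 3.50 = 599 nm.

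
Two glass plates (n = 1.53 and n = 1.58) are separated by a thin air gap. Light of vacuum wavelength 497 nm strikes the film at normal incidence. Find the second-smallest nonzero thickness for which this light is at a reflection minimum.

497 nm

At the upper boundary (n = 1.53 to n = 1.0) the reflected ray undergoes no phase shift.
At the lower boundary (n = 1.0 to n = 1.58) the reflected ray undergoes a half-wave phase shift.
Exactly one π shift → a net half-wave offset.
With one net inversion, destructive interference in reflection requires 2 n t = m λ.
The second-smallest nonzero thickness corresponds to m = 2: t = m λ / (2 n) = 2.00 × 497 / (2 × 1.0) = 497 nm.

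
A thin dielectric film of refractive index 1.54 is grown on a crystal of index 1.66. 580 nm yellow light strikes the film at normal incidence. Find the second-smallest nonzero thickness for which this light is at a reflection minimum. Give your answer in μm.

0.282 μm

Top surface (1.0 → 1.54): reflection off a higher-index medium gives a half-wave phase shift.
Bottom surface (1.54 → 1.66): reflection off a higher-index medium gives a half-wave phase shift.
The two reflections carry the same phase change, so no net offset.
With no net inversion, destructive interference in reflection requires 2 n t = (m + ½) λ.
The second-smallest nonzero thickness corresponds to m = 1: t = (m + ½) λ / (2 n) = 1.50 × 580 / (2 × 1.54) = 282 nm.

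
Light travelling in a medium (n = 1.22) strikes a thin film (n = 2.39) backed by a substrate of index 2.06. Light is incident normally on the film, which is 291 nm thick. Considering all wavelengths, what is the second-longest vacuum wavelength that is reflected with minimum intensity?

Top surface (1.22 → 2.39): reflection off a higher-index medium gives a half-wave phase shift.
At the lower boundary (n = 2.39 to n = 2.06) the reflected ray undergoes no phase shift.
Net: one phase inversion between the two reflected rays.
So the condition for destructive reflection is 2 n t = m λ.
λ = 2 n t / m. The second-longest wavelength is m = 2: λ = 2 × 2.39 × 291 / 2.00 = 695 nm.

695 nm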